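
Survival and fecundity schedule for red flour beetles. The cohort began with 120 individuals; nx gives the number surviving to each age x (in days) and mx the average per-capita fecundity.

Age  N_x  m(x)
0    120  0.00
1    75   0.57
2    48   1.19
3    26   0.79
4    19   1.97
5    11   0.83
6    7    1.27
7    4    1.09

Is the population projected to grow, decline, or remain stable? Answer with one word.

lx = nx/n0 = nx/120: 1, 0.625, 0.4, 0.21667…, 0.15833…, 0.09167…, 0.05833…, 0.03333…
R0 = Σ lx·mx = 0 + 0.35625 + 0.476 + 0.171167… + 0.311917… + 0.076083… + 0.074083… + 0.036333… = 1.501833…
R0 > 1, so the population is growing.

growing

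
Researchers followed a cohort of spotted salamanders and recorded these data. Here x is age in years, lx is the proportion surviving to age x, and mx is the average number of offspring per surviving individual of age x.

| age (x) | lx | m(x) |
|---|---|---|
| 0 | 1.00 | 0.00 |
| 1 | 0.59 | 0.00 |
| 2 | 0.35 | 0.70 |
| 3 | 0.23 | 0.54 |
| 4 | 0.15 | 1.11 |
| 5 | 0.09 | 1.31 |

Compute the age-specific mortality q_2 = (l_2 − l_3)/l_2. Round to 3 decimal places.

0.343

q_2 = (l_2 − l_3) / l_2 = (0.35 − 0.23) / 0.35
     = 0.12 / 0.35 = 0.342857… → 0.343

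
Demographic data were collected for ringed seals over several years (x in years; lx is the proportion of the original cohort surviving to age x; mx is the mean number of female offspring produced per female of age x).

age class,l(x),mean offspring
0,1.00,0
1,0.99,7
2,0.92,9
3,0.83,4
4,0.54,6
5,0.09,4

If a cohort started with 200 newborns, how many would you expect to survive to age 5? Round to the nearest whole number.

Expected survivors = N0 · l_5 = 200 × 0.09 = 18 → 18

18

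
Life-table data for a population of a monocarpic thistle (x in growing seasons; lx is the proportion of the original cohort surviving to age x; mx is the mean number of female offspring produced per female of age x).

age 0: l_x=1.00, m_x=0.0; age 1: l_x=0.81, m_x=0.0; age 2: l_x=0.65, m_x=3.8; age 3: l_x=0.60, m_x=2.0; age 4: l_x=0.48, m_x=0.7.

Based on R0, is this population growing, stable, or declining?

growing

R0 = Σ lx·mx = 0 + 0 + 2.47 + 1.2 + 0.336 = 4.006
R0 > 1, so the population is growing.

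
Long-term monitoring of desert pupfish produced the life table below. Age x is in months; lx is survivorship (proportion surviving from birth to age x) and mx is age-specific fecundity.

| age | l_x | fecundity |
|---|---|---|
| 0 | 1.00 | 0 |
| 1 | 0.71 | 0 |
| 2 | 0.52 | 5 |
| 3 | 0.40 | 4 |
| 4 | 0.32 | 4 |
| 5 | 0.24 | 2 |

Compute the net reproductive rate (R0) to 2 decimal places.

lx·mx by age: 0, 0, 2.6, 1.6, 1.28, 0.48
R0 = Σ lx·mx = 5.96 → 5.96

5.96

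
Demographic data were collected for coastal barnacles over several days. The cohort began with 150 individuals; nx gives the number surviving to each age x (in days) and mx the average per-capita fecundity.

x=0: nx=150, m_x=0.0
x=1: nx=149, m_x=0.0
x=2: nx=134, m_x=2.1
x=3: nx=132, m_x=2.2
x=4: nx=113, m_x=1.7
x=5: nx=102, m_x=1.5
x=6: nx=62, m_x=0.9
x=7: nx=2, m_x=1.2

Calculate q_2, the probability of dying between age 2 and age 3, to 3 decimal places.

lx = nx/n0 = nx/150: 1, 0.99333…, 0.89333…, 0.88, 0.75333…, 0.68, 0.41333…, 0.01333…
q_2 = (l_2 − l_3) / l_2 = (0.893333… − 0.88) / 0.893333…
     = 0.013333… / 0.893333… = 0.014925… → 0.015

0.015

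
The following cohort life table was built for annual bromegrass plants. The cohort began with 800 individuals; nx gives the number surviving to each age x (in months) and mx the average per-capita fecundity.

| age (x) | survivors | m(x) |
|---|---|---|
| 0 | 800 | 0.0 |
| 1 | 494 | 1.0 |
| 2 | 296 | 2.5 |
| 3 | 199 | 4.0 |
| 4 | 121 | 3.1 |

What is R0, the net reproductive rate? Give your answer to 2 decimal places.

3.01

lx = nx/n0 = nx/800: 1, 0.6175, 0.37, 0.24875, 0.15125
lx·mx by age: 0, 0.6175, 0.925, 0.995, 0.468875
R0 = Σ lx·mx = 3.006375 → 3.01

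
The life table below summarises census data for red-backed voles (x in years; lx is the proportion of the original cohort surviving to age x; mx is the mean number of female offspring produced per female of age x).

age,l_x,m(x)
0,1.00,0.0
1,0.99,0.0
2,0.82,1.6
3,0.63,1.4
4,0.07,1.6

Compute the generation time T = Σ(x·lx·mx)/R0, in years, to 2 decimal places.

2.48

lx·mx: 0, 0, 1.312, 0.882, 0.112 → R0 = 2.306
x·lx·mx: 0, 0, 2.624, 2.646, 0.448 → Σ = 5.718
T = 5.718 / 2.306 = 2.479618… → 2.48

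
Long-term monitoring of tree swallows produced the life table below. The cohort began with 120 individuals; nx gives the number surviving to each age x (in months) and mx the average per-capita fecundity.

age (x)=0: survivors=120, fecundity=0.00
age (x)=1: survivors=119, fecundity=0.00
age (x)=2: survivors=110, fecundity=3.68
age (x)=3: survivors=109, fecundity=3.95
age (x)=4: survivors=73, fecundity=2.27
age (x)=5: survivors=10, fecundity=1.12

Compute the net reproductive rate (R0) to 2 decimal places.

8.44

lx = nx/n0 = nx/120: 1, 0.99167…, 0.91667…, 0.90833…, 0.60833…, 0.08333…
lx·mx by age: 0, 0, 3.373333…, 3.587917…, 1.380917…, 0.093333…
R0 = Σ lx·mx = 8.4355… → 8.44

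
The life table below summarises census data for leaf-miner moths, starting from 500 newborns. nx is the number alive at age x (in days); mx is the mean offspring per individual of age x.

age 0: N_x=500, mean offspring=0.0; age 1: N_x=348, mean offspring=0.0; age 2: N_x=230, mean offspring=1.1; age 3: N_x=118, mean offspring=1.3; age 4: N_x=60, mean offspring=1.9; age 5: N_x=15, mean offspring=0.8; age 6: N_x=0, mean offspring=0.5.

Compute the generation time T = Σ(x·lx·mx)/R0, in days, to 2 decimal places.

lx = nx/n0 = nx/500: 1, 0.696, 0.46, 0.236, 0.12, 0.03, 0
lx·mx: 0, 0, 0.506, 0.3068, 0.228, 0.024, 0 → R0 = 1.0648
x·lx·mx: 0, 0, 1.012, 0.9204, 0.912, 0.12, 0 → Σ = 2.9644
T = 2.9644 / 1.0648 = 2.783997… → 2.78

2.78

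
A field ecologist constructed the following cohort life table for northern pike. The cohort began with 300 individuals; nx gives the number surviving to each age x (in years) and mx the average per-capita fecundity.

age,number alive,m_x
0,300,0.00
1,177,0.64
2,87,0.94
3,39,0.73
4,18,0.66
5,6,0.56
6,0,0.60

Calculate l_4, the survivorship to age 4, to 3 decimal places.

l_4 = n_4/n_0 = 18/300 = 0.06 → 0.060

0.060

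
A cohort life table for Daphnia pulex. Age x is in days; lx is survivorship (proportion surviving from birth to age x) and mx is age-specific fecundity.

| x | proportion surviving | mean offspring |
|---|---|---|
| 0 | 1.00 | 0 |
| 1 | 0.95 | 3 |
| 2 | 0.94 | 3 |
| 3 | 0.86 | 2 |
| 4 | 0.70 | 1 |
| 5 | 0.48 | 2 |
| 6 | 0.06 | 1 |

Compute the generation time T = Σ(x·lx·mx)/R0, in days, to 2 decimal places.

lx·mx: 0, 2.85, 2.82, 1.72, 0.7, 0.96, 0.06 → R0 = 9.11
x·lx·mx: 0, 2.85, 5.64, 5.16, 2.8, 4.8, 0.36 → Σ = 21.61
T = 21.61 / 9.11 = 2.372119… → 2.37

2.37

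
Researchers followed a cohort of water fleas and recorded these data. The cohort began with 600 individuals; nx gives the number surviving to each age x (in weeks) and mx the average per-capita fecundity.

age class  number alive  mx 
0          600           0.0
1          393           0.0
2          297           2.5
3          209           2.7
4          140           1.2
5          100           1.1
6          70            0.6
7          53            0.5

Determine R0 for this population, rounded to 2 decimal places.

2.76

lx = nx/n0 = nx/600: 1, 0.655, 0.495, 0.34833…, 0.23333…, 0.16667…, 0.11667…, 0.08833…
lx·mx by age: 0, 0, 1.2375, 0.9405…, 0.28…, 0.183333…, 0.07…, 0.044167…
R0 = Σ lx·mx = 2.7555… → 2.76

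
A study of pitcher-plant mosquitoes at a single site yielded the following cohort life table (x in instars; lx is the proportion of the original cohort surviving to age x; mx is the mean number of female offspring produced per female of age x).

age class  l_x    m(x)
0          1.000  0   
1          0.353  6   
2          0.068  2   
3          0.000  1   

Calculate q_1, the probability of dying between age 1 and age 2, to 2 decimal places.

q_1 = (l_1 − l_2) / l_1 = (0.353 − 0.068) / 0.353
     = 0.285 / 0.353 = 0.807365… → 0.81

0.81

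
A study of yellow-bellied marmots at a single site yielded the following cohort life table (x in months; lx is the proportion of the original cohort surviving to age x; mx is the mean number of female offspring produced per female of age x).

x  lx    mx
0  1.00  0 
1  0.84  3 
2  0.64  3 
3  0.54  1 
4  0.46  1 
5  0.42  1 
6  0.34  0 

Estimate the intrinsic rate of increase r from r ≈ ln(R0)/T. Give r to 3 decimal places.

0.869

R0 = Σ lx·mx = 0 + 2.52 + 1.92 + 0.54 + 0.46 + 0.42 + 0 = 5.86
Σ x·lx·mx = 11.92; T = 11.92/5.86 = 2.03413…
r ≈ ln(R0)/T = ln(5.86)/2.03413… = 0.86924… → 0.869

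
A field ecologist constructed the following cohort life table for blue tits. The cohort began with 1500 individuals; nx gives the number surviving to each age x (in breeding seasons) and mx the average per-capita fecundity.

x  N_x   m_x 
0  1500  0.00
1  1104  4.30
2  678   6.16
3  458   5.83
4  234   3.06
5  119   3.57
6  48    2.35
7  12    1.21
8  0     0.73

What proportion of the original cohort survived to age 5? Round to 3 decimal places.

l_5 = n_5/n_0 = 119/1500 = 0.079333… → 0.079

0.079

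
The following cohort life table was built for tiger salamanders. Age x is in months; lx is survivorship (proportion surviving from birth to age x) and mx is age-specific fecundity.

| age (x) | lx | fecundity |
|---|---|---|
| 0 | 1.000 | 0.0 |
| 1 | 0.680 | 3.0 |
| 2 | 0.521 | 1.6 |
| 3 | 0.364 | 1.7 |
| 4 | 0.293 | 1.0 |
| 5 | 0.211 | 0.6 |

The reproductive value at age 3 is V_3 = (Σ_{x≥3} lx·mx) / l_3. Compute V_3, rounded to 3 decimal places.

2.853

lx·mx for x ≥ 3: 0.6188, 0.293, 0.1266 → sum = 1.0384
V_3 = 1.0384 / l_3 = 1.0384 / 0.364 = 2.852747… → 2.853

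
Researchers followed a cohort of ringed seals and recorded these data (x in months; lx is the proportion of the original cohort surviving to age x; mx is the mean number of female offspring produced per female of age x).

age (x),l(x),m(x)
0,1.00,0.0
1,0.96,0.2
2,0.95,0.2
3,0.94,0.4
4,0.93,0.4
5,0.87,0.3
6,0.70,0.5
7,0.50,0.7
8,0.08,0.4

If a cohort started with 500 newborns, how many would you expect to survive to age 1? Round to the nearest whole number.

Expected survivors = N0 · l_1 = 500 × 0.96 = 480 → 480

480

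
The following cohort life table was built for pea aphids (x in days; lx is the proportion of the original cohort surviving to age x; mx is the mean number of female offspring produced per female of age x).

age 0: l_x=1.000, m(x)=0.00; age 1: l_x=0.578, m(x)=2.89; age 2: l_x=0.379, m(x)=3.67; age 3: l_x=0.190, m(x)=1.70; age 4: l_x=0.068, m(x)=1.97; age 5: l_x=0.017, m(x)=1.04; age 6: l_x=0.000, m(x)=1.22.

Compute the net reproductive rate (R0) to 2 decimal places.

3.54

lx·mx by age: 0, 1.67042, 1.39093, 0.323, 0.13396, 0.01768, 0
R0 = Σ lx·mx = 3.53599 → 3.54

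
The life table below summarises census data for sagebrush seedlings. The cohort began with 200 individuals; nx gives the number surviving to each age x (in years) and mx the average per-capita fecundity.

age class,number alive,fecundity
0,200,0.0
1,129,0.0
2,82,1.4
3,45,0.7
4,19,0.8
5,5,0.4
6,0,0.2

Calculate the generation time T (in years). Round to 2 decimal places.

lx = nx/n0 = nx/200: 1, 0.645, 0.41, 0.225, 0.095, 0.025, 0
lx·mx: 0, 0, 0.574, 0.1575, 0.076, 0.01, 0 → R0 = 0.8175
x·lx·mx: 0, 0, 1.148, 0.4725, 0.304, 0.05, 0 → Σ = 1.9745
T = 1.9745 / 0.8175 = 2.415291… → 2.42

2.42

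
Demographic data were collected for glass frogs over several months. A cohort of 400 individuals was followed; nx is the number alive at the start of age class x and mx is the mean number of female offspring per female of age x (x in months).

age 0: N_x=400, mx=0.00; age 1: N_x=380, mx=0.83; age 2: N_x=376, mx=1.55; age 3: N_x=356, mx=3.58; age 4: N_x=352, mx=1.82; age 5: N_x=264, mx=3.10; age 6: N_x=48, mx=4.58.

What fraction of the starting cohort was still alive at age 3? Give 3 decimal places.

l_3 = n_3/n_0 = 356/400 = 0.89 → 0.890

0.890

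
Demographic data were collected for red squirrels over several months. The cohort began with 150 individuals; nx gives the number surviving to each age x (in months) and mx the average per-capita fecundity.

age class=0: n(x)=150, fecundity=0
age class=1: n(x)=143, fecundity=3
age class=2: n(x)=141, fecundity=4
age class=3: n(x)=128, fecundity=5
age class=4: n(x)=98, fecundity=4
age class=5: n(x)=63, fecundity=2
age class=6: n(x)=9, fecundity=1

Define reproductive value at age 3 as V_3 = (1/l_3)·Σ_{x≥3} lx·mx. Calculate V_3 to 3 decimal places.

9.117

lx = nx/n0 = nx/150: 1, 0.95333…, 0.94, 0.85333…, 0.65333…, 0.42, 0.06
lx·mx for x ≥ 3: 4.266667…, 2.613333…, 0.84, 0.06 → sum = 7.78…
V_3 = 7.78… / l_3 = 7.78… / 0.853333… = 9.117187… → 9.117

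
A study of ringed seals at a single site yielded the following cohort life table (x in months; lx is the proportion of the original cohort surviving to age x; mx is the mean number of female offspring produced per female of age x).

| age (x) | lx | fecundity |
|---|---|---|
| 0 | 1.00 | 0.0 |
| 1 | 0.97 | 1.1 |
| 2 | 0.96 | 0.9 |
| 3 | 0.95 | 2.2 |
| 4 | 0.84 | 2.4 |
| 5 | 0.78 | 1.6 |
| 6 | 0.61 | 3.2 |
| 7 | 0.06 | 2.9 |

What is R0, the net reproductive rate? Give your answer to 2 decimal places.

9.41

lx·mx by age: 0, 1.067, 0.864, 2.09, 2.016, 1.248, 1.952, 0.174
R0 = Σ lx·mx = 9.411 → 9.41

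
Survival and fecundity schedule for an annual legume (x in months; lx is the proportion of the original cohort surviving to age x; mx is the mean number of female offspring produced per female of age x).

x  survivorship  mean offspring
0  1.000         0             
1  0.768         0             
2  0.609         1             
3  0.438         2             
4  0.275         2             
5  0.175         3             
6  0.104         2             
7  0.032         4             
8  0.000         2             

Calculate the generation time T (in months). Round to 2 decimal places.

lx·mx: 0, 0, 0.609, 0.876, 0.55, 0.525, 0.208, 0.128, 0 → R0 = 2.896
x·lx·mx: 0, 0, 1.218, 2.628, 2.2, 2.625, 1.248, 0.896, 0 → Σ = 10.815
T = 10.815 / 2.896 = 3.734461… → 3.73

3.73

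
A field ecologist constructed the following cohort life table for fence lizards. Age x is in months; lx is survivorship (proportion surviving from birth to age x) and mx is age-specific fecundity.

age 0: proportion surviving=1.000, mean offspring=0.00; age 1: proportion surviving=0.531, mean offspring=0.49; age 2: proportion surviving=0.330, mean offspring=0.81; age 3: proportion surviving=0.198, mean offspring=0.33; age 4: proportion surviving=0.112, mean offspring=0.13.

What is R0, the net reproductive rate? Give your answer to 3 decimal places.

lx·mx by age: 0, 0.26019, 0.2673, 0.06534, 0.01456
R0 = Σ lx·mx = 0.60739 → 0.607

0.607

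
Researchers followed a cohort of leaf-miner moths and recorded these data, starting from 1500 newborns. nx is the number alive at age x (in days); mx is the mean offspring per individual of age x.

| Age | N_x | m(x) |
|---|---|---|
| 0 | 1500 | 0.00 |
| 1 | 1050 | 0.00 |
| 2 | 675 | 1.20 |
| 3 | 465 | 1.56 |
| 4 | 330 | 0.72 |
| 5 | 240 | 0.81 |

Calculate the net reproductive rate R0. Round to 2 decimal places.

1.31

lx = nx/n0 = nx/1500: 1, 0.7, 0.45, 0.31, 0.22, 0.16
lx·mx by age: 0, 0, 0.54, 0.4836, 0.1584, 0.1296
R0 = Σ lx·mx = 1.3116 → 1.31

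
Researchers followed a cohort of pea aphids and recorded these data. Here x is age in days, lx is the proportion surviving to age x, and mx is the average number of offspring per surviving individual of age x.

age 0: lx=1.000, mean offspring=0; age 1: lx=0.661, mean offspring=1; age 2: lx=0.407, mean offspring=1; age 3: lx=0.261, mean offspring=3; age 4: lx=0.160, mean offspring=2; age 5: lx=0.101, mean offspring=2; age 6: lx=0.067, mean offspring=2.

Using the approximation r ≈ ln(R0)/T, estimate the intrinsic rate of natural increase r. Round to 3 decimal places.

0.333

R0 = Σ lx·mx = 0 + 0.661 + 0.407 + 0.783 + 0.32 + 0.202 + 0.134 = 2.507
Σ x·lx·mx = 6.918; T = 6.918/2.507 = 2.75947…
r ≈ ln(R0)/T = ln(2.507)/2.75947… = 0.33307… → 0.333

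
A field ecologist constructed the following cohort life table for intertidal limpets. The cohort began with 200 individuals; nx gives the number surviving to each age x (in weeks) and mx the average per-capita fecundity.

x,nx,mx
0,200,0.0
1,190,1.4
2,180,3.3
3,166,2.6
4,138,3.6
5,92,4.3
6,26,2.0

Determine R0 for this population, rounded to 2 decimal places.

11.18

lx = nx/n0 = nx/200: 1, 0.95, 0.9, 0.83, 0.69, 0.46, 0.13
lx·mx by age: 0, 1.33, 2.97, 2.158, 2.484, 1.978, 0.26
R0 = Σ lx·mx = 11.18 → 11.18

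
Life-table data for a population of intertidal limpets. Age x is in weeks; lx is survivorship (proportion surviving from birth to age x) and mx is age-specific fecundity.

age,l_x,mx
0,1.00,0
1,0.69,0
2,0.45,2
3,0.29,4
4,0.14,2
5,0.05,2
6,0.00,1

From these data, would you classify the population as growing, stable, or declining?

R0 = Σ lx·mx = 0 + 0 + 0.9 + 1.16 + 0.28 + 0.1 + 0 = 2.44
R0 > 1, so the population is growing.

growing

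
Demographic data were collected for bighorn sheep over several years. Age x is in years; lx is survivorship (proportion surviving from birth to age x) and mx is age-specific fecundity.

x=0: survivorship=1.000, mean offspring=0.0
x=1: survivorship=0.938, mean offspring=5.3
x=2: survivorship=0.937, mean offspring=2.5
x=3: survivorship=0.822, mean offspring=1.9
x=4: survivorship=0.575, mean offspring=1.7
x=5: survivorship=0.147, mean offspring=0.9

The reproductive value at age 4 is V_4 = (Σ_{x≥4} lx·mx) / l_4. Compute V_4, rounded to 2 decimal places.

1.93

lx·mx for x ≥ 4: 0.9775, 0.1323 → sum = 1.1098
V_4 = 1.1098 / l_4 = 1.1098 / 0.575 = 1.930087… → 1.93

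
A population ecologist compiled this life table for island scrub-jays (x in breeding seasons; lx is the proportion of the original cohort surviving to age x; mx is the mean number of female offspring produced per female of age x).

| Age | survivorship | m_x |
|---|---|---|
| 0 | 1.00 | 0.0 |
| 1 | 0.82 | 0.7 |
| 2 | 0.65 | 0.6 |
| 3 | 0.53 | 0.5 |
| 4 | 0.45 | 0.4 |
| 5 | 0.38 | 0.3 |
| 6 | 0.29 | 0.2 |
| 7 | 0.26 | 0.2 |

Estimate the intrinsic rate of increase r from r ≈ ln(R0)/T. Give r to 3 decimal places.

0.193

R0 = Σ lx·mx = 0 + 0.574 + 0.39 + 0.265 + 0.18 + 0.114 + 0.058 + 0.052 = 1.633
Σ x·lx·mx = 4.151; T = 4.151/1.633 = 2.54195…
r ≈ ln(R0)/T = ln(1.633)/2.54195… = 0.19293… → 0.193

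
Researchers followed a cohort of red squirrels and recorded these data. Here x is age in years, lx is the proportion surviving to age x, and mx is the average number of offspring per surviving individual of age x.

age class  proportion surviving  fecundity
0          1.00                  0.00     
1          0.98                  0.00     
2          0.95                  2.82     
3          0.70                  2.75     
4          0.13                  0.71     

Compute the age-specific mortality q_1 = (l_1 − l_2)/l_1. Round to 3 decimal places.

q_1 = (l_1 − l_2) / l_1 = (0.98 − 0.95) / 0.98
     = 0.03 / 0.98 = 0.030612… → 0.031

0.031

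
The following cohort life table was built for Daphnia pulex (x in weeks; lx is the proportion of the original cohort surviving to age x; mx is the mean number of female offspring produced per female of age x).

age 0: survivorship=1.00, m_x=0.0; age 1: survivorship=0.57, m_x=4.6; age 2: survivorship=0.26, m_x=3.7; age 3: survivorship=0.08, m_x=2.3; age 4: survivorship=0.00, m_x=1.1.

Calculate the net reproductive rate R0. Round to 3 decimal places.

lx·mx by age: 0, 2.622, 0.962, 0.184, 0
R0 = Σ lx·mx = 3.768 → 3.768

3.768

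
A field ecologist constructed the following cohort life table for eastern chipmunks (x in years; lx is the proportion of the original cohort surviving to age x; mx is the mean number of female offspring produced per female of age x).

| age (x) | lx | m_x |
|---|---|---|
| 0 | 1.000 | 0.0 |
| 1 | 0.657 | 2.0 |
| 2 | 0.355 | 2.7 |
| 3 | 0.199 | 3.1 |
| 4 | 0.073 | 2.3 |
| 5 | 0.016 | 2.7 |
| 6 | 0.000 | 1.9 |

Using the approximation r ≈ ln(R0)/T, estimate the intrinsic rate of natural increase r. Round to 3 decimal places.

R0 = Σ lx·mx = 0 + 1.314 + 0.9585 + 0.6169 + 0.1679 + 0.0432 + 0 = 3.1005
Σ x·lx·mx = 5.9693; T = 5.9693/3.1005 = 1.92527…
r ≈ ln(R0)/T = ln(3.1005)/1.92527… = 0.58774… → 0.588

0.588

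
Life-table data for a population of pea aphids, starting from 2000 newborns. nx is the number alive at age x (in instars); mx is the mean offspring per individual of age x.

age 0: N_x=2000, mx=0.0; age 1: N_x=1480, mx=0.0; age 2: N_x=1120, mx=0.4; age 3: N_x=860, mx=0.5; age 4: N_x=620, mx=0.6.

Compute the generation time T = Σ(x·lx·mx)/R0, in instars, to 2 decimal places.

2.94

lx = nx/n0 = nx/2000: 1, 0.74, 0.56, 0.43, 0.31
lx·mx: 0, 0, 0.224, 0.215, 0.186 → R0 = 0.625
x·lx·mx: 0, 0, 0.448, 0.645, 0.744 → Σ = 1.837
T = 1.837 / 0.625 = 2.9392 → 2.94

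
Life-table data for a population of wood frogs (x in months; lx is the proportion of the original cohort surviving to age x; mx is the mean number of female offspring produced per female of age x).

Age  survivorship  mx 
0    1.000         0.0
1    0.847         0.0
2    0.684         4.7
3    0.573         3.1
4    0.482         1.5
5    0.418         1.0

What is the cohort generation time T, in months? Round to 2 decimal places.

lx·mx: 0, 0, 3.2148, 1.7763, 0.723, 0.418 → R0 = 6.1321
x·lx·mx: 0, 0, 6.4296, 5.3289, 2.892, 2.09 → Σ = 16.7405
T = 16.7405 / 6.1321 = 2.729978… → 2.73

2.73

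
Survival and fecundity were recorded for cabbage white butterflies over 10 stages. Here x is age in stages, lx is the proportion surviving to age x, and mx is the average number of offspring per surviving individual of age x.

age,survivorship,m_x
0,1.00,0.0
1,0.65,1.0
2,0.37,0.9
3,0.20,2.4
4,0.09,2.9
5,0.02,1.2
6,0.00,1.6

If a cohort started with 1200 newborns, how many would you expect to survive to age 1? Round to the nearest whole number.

Expected survivors = N0 · l_1 = 1200 × 0.65 = 780 → 780

780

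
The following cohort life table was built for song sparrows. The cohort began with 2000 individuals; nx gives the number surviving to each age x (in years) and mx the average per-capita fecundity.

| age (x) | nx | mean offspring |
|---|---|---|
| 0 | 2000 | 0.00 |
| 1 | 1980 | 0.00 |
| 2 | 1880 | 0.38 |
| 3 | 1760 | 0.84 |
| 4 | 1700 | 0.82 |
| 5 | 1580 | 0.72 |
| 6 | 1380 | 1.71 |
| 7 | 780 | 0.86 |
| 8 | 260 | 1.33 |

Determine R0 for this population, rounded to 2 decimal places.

4.05

lx = nx/n0 = nx/2000: 1, 0.99, 0.94, 0.88, 0.85, 0.79, 0.69, 0.39, 0.13
lx·mx by age: 0, 0, 0.3572, 0.7392, 0.697, 0.5688, 1.1799, 0.3354, 0.1729
R0 = Σ lx·mx = 4.0504 → 4.05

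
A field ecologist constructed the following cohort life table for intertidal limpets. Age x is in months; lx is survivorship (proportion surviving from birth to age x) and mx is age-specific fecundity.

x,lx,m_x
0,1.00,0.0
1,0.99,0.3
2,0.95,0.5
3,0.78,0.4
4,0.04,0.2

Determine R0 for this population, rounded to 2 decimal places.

1.09

lx·mx by age: 0, 0.297, 0.475, 0.312, 0.008
R0 = Σ lx·mx = 1.092 → 1.09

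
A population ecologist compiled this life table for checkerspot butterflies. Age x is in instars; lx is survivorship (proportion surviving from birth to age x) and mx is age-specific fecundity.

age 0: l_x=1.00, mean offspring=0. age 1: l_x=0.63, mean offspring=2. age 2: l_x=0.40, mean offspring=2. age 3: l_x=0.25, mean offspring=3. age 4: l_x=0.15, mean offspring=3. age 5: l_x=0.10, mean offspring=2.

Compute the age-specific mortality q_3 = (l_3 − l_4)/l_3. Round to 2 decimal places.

0.40

q_3 = (l_3 − l_4) / l_3 = (0.25 − 0.15) / 0.25
     = 0.1 / 0.25 = 0.4 → 0.40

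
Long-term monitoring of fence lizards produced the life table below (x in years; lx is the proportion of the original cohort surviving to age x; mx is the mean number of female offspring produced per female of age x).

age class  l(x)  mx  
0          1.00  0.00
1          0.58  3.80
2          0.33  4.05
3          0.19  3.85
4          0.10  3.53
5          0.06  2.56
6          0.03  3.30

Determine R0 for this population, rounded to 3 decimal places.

lx·mx by age: 0, 2.204, 1.3365, 0.7315, 0.353, 0.1536, 0.099
R0 = Σ lx·mx = 4.8776 → 4.878

4.878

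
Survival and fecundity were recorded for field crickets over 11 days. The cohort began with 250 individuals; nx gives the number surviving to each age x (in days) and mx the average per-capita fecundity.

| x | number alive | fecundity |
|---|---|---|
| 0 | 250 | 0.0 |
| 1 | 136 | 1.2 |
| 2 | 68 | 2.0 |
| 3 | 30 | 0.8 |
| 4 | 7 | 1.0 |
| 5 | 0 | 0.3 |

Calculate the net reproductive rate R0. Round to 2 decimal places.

1.32

lx = nx/n0 = nx/250: 1, 0.544, 0.272, 0.12, 0.028, 0
lx·mx by age: 0, 0.6528, 0.544, 0.096, 0.028, 0
R0 = Σ lx·mx = 1.3208 → 1.32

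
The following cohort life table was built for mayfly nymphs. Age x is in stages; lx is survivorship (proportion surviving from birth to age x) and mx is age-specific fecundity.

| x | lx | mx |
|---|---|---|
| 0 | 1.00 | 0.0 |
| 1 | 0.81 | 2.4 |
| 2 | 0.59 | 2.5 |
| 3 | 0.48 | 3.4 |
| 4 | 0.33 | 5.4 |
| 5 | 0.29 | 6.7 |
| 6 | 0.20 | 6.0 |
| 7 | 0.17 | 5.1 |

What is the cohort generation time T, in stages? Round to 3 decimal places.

3.680

lx·mx: 0, 1.944, 1.475, 1.632, 1.782, 1.943, 1.2, 0.867 → R0 = 10.843
x·lx·mx: 0, 1.944, 2.95, 4.896, 7.128, 9.715, 7.2, 6.069 → Σ = 39.902
T = 39.902 / 10.843 = 3.679978… → 3.680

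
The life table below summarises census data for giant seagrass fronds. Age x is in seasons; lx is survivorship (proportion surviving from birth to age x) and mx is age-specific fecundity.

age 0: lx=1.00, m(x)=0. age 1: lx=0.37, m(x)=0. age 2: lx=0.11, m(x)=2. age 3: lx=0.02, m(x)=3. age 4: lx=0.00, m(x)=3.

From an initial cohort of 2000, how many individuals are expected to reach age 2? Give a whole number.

Expected survivors = N0 · l_2 = 2000 × 0.11 = 220 → 220

220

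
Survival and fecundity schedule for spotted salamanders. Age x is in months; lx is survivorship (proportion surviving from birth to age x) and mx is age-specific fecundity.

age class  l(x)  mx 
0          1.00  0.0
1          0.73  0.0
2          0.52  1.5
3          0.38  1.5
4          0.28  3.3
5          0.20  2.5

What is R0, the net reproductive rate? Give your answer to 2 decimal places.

2.77

lx·mx by age: 0, 0, 0.78, 0.57, 0.924, 0.5
R0 = Σ lx·mx = 2.774 → 2.77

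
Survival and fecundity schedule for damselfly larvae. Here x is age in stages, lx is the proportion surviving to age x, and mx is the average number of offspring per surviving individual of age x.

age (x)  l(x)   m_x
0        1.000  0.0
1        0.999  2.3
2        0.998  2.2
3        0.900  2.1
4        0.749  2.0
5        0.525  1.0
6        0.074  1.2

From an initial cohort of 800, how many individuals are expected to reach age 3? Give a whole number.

Expected survivors = N0 · l_3 = 800 × 0.900 = 720 → 720

720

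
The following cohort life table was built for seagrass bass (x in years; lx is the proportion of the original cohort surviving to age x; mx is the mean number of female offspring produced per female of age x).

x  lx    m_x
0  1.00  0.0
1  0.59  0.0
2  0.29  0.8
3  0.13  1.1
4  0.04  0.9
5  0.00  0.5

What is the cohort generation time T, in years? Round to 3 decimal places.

lx·mx: 0, 0, 0.232, 0.143, 0.036, 0 → R0 = 0.411
x·lx·mx: 0, 0, 0.464, 0.429, 0.144, 0 → Σ = 1.037
T = 1.037 / 0.411 = 2.523114… → 2.523

2.523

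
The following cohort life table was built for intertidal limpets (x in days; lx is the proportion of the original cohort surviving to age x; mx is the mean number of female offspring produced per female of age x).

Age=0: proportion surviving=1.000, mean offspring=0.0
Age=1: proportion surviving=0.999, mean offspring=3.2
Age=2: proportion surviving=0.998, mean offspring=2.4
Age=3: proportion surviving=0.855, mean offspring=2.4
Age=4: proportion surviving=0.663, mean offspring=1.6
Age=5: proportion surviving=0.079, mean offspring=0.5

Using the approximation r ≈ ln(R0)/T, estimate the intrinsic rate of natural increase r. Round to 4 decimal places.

1.0203

R0 = Σ lx·mx = 0 + 3.1968 + 2.3952 + 2.052 + 1.0608 + 0.0395 = 8.7443
Σ x·lx·mx = 18.5839; T = 18.5839/8.7443 = 2.12526…
r ≈ ln(R0)/T = ln(8.7443)/2.12526… = 1.0203… → 1.0203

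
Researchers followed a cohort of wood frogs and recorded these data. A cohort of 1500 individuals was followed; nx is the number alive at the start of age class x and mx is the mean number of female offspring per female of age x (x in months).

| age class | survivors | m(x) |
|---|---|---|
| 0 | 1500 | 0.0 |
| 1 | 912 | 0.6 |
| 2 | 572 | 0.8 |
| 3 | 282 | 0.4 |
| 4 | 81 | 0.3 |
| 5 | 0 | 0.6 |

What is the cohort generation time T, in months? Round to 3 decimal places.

lx = nx/n0 = nx/1500: 1, 0.608, 0.38133…, 0.188, 0.054, 0
lx·mx: 0, 0.3648, 0.305067…, 0.0752, 0.0162, 0 → R0 = 0.761267…
x·lx·mx: 0, 0.3648, 0.610133…, 0.2256, 0.0648, 0 → Σ = 1.265333…
T = 1.265333… / 0.761267… = 1.662142… → 1.662

1.662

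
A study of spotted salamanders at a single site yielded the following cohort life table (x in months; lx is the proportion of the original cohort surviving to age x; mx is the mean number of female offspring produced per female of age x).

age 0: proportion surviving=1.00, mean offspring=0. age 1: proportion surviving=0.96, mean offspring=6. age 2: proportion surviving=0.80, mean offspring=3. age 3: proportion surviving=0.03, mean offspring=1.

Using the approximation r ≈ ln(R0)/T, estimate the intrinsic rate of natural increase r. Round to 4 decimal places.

R0 = Σ lx·mx = 0 + 5.76 + 2.4 + 0.03 = 8.19
Σ x·lx·mx = 10.65; T = 10.65/8.19 = 1.30037…
r ≈ ln(R0)/T = ln(8.19)/1.30037… = 1.61717… → 1.6172

1.6172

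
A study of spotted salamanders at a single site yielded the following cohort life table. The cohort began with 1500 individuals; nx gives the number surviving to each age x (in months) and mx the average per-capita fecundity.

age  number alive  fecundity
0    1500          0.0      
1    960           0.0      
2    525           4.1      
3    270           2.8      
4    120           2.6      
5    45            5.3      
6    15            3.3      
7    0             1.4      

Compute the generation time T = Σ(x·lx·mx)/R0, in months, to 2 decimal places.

2.65

lx = nx/n0 = nx/1500: 1, 0.64, 0.35, 0.18, 0.08, 0.03, 0.01, 0
lx·mx: 0, 0, 1.435, 0.504, 0.208, 0.159, 0.033, 0 → R0 = 2.339
x·lx·mx: 0, 0, 2.87, 1.512, 0.832, 0.795, 0.198, 0 → Σ = 6.207
T = 6.207 / 2.339 = 2.653698… → 2.65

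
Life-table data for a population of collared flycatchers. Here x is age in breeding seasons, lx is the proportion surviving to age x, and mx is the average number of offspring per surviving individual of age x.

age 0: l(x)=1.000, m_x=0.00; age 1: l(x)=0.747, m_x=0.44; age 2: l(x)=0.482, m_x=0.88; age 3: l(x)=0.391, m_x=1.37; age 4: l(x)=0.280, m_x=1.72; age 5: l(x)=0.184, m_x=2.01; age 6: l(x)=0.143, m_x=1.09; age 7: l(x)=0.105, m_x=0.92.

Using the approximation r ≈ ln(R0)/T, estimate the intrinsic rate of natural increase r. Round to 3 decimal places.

0.255

R0 = Σ lx·mx = 0 + 0.32868 + 0.42416 + 0.53567 + 0.4816 + 0.36984 + 0.15587 + 0.0966 = 2.39242
Σ x·lx·mx = 8.17103; T = 8.17103/2.39242 = 3.41538…
r ≈ ln(R0)/T = ln(2.39242)/3.41538… = 0.2554… → 0.255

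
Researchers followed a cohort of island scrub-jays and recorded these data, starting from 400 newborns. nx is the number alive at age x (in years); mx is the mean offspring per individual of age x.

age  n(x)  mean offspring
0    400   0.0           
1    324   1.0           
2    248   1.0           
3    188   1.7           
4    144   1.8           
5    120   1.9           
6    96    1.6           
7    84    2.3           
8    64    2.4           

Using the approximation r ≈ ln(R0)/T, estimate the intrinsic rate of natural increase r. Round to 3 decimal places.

lx = nx/n0 = nx/400: 1, 0.81, 0.62, 0.47, 0.36, 0.3, 0.24, 0.21, 0.16
R0 = Σ lx·mx = 0 + 0.81 + 0.62 + 0.799 + 0.648 + 0.57 + 0.384 + 0.483 + 0.384 = 4.698
Σ x·lx·mx = 18.646; T = 18.646/4.698 = 3.96892…
r ≈ ln(R0)/T = ln(4.698)/3.96892… = 0.38981… → 0.390

0.390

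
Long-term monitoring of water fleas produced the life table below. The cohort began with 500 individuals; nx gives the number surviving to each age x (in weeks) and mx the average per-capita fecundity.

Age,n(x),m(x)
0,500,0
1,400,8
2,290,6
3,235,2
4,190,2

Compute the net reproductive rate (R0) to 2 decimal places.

lx = nx/n0 = nx/500: 1, 0.8, 0.58, 0.47, 0.38
lx·mx by age: 0, 6.4, 3.48, 0.94, 0.76
R0 = Σ lx·mx = 11.58 → 11.58

11.58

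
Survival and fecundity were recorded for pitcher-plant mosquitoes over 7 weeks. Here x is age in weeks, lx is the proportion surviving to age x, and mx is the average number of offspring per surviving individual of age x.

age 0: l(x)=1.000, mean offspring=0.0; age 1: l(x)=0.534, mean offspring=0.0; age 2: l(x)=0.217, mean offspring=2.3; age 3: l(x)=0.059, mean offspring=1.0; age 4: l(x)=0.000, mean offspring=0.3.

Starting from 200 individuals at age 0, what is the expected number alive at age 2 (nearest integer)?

Expected survivors = N0 · l_2 = 200 × 0.217 = 43.4 → 43

43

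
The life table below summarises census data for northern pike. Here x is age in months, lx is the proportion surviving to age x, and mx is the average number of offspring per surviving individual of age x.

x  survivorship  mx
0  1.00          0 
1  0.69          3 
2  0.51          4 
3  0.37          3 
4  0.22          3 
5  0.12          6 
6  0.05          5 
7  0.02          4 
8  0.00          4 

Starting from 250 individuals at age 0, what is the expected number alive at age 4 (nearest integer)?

Expected survivors = N0 · l_4 = 250 × 0.22 = 55 → 55

55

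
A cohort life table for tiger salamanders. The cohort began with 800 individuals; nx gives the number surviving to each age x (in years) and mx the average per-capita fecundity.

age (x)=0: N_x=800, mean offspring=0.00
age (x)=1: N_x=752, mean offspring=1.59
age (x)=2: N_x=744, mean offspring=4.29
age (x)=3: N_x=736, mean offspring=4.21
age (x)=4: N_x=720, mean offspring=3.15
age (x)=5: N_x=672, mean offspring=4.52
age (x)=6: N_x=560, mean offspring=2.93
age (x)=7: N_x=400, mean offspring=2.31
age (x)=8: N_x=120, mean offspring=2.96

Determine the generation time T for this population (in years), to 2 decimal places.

lx = nx/n0 = nx/800: 1, 0.94, 0.93, 0.92, 0.9, 0.84, 0.7, 0.5, 0.15
lx·mx: 0, 1.4946, 3.9897, 3.8732, 2.835, 3.7968, 2.051, 1.155, 0.444 → R0 = 19.6393
x·lx·mx: 0, 1.4946, 7.9794, 11.6196, 11.34, 18.984, 12.306, 8.085, 3.552 → Σ = 75.3606
T = 75.3606 / 19.6393 = 3.837235… → 3.84

3.84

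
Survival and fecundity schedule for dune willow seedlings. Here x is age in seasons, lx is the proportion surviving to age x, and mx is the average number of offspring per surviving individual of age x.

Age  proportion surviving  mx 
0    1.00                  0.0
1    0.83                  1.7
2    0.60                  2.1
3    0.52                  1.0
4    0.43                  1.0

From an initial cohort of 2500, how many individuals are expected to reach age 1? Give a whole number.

Expected survivors = N0 · l_1 = 2500 × 0.83 = 2075 → 2075

2075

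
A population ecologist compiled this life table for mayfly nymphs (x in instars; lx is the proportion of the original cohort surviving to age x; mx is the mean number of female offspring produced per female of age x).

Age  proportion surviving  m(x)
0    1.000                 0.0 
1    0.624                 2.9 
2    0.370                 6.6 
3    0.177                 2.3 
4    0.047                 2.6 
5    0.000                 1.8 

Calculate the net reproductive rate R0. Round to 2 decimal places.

4.78

lx·mx by age: 0, 1.8096, 2.442, 0.4071, 0.1222, 0
R0 = Σ lx·mx = 4.7809 → 4.78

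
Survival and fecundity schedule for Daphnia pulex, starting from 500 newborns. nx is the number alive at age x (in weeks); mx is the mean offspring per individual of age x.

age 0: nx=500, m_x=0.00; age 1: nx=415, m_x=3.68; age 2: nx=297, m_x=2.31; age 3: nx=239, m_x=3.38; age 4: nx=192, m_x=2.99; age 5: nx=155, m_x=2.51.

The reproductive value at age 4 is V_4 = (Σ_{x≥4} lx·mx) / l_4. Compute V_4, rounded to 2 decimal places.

lx = nx/n0 = nx/500: 1, 0.83, 0.594, 0.478, 0.384, 0.31
lx·mx for x ≥ 4: 1.14816, 0.7781 → sum = 1.92626
V_4 = 1.92626 / l_4 = 1.92626 / 0.384 = 5.016302… → 5.02

5.02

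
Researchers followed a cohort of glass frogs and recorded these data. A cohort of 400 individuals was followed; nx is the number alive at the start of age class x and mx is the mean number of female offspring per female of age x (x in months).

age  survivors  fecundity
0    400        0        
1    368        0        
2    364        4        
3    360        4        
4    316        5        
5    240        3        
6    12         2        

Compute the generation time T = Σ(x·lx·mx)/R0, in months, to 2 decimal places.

lx = nx/n0 = nx/400: 1, 0.92, 0.91, 0.9, 0.79, 0.6, 0.03
lx·mx: 0, 0, 3.64, 3.6, 3.95, 1.8, 0.06 → R0 = 13.05
x·lx·mx: 0, 0, 7.28, 10.8, 15.8, 9, 0.36 → Σ = 43.24
T = 43.24 / 13.05 = 3.31341… → 3.31

3.31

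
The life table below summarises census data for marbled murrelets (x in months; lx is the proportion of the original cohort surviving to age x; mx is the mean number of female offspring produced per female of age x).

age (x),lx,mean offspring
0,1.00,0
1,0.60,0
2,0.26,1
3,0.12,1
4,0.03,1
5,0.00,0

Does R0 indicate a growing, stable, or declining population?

declining

R0 = Σ lx·mx = 0 + 0 + 0.26 + 0.12 + 0.03 + 0 = 0.41
R0 < 1, so the population is declining.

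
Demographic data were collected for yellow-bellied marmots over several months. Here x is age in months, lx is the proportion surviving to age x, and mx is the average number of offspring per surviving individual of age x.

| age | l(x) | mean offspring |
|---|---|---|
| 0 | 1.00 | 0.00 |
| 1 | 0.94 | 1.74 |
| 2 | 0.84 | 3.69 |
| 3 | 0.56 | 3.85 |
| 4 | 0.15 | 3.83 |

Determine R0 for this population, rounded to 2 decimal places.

7.47

lx·mx by age: 0, 1.6356, 3.0996, 2.156, 0.5745
R0 = Σ lx·mx = 7.4657 → 7.47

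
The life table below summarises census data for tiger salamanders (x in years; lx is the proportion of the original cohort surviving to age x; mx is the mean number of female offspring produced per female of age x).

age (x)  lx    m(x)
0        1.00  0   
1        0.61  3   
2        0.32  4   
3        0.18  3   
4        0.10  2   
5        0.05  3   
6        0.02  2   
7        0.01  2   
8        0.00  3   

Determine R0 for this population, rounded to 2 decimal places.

4.06

lx·mx by age: 0, 1.83, 1.28, 0.54, 0.2, 0.15, 0.04, 0.02, 0
R0 = Σ lx·mx = 4.06 → 4.06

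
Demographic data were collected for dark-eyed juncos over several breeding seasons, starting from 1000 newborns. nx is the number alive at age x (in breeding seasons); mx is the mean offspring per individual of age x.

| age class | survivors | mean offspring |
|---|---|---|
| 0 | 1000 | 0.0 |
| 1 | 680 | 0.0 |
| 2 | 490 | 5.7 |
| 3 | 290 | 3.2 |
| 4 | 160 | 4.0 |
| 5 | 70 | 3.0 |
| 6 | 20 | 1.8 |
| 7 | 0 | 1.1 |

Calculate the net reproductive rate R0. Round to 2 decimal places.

4.61

lx = nx/n0 = nx/1000: 1, 0.68, 0.49, 0.29, 0.16, 0.07, 0.02, 0
lx·mx by age: 0, 0, 2.793, 0.928, 0.64, 0.21, 0.036, 0
R0 = Σ lx·mx = 4.607 → 4.61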